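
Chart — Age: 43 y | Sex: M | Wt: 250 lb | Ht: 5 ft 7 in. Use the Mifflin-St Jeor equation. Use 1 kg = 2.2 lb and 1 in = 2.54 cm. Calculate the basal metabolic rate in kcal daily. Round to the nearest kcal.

1990 kcal daily

Convert to metric: weight = 250 ÷ 2.2 = 113.6364 kg; height = (5×12 + 7) × 2.54 = 67 × 2.54 = 170.18 cm.
Mifflin-St Jeor (male): BMR = 10(113.6364) + 6.25(170.18) − 5(43) + 5 = 1136.3636 + 1063.625 − 215 + 5 = 1989.9886 kcal/day.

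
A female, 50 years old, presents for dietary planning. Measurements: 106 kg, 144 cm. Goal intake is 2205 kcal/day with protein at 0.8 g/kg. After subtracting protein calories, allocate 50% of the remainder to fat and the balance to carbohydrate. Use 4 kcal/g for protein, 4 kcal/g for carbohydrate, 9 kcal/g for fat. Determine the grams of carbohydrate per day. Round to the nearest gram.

Protein = 0.8 × 106 = 84.8 g → 84.8 × 4 = 339.2 kcal.
Non-protein calories = 2205 − 339.2 = 1865.8 kcal.
Fat: 50% × 1865.8 = 932.9 kcal; carbohydrate: 932.9 kcal.
Carbohydrate: 932.9 kcal ÷ 4 kcal/g = 233.225 g.

233 g/day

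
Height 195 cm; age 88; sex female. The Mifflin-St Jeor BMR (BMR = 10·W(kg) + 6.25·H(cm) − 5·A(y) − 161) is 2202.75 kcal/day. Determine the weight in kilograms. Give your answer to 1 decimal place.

158.5 kg

2202.75 = 10·W + 6.25(195) − 5(88) − 161
10·W = 2202.75 − 617.75 = 1585, so W = 158.5 kg.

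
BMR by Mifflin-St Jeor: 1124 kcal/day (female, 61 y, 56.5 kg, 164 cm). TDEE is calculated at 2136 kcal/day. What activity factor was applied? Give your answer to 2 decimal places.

Activity factor = TEE ÷ BMR = 2136 ÷ 1124 = 1.9.

1.90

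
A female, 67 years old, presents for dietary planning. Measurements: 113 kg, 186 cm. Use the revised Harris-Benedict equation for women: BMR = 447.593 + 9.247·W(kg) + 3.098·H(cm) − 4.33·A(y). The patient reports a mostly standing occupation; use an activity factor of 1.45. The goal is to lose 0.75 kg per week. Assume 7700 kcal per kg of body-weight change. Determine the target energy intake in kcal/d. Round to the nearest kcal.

Harris-Benedict: BMR = 447.593 + 9.247(113) + 3.098(186) − 4.33(67) = 1778.622 kcal/day.
TEE = 1778.622 × 1.45 = 2579.0019 kcal/day.
Required daily deficit = 0.75 × 7700 ÷ 7 = 825 kcal/day.
Target intake = 2579.0019 − 825 = 1754.0019 kcal/day.

1754 kcal/d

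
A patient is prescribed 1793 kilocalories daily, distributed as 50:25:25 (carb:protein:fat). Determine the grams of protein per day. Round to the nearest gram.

112 g/day

Protein energy = 25% × 1793 = 448.25 kcal.
At 4 kcal/g: 448.25 ÷ 4 = 112.0625 g.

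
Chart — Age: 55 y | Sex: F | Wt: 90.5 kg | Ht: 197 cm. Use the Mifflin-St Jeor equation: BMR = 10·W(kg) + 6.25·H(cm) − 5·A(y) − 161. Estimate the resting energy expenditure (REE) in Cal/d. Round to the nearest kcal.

1700 Cal/d

Mifflin-St Jeor (female): BMR = 10(90.5) + 6.25(197) − 5(55) − 161 = 905 + 1231.25 − 275 − 161 = 1700.25 kcal/day.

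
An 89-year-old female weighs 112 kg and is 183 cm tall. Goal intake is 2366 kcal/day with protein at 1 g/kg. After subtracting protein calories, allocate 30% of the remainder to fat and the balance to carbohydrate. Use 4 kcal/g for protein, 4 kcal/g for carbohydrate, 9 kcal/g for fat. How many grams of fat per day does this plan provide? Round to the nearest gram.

64 g/day

Protein = 1 × 112 = 112 g → 112 × 4 = 448 kcal.
Non-protein calories = 2366 − 448 = 1918 kcal.
Fat: 30% × 1918 = 575.4 kcal; carbohydrate: 1342.6 kcal.
Fat: 575.4 kcal ÷ 9 kcal/g = 63.9333 g.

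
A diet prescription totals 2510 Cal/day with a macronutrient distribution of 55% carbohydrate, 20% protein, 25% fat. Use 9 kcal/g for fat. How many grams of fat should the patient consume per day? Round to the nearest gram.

Fat energy = 25% × 2510 = 627.5 kcal.
At 9 kcal/g: 627.5 ÷ 9 = 69.7222 g.

70 g/day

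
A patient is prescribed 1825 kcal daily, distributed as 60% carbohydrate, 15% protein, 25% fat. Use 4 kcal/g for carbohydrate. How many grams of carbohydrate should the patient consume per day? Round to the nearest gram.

274 g/day

Carbohydrate energy = 60% × 1825 = 1095 kcal.
At 4 kcal/g: 1095 ÷ 4 = 273.75 g.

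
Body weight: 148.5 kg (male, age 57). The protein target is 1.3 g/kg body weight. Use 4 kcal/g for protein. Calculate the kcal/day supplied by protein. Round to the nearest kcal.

772 kcal/day

Protein = 1.3 g/kg × 148.5 kg = 193.05 g/day.
Protein energy = 193.05 g × 4 kcal/g = 772.2 kcal/day.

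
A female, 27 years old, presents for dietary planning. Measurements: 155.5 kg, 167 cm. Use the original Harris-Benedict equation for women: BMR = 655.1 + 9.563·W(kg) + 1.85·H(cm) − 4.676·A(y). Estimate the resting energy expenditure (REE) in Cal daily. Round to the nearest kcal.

2325 Cal daily

Harris-Benedict: BMR = 655.1 + 9.563(155.5) + 1.85(167) − 4.676(27) = 2324.8445 kcal/day.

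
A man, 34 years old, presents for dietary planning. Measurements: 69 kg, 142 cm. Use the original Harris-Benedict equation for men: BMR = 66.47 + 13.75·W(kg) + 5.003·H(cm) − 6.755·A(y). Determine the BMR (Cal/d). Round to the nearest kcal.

Harris-Benedict: BMR = 66.47 + 13.75(69) + 5.003(142) − 6.755(34) = 1495.976 kcal/day.

1496 Cal/d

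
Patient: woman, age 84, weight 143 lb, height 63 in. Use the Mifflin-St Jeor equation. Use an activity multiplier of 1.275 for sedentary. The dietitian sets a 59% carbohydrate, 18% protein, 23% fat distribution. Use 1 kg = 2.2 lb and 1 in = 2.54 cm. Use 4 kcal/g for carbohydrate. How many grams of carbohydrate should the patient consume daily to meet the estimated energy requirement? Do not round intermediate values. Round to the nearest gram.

Convert to metric: weight = 143 ÷ 2.2 = 65 kg; height = 63 × 2.54 = 160.02 cm.
Mifflin-St Jeor (female): BMR = 10(65) + 6.25(160.02) − 5(84) − 161 = 650 + 1000.125 − 420 − 161 = 1069.125 kcal/day.
TEE = 1069.125 × 1.275 = 1363.1344 kcal/day.
Carbohydrate energy = 59% × 1363.1344 = 804.2493 kcal.
Carbohydrate = 804.2493 ÷ 4 kcal/g = 201.0623 g.

201 g/day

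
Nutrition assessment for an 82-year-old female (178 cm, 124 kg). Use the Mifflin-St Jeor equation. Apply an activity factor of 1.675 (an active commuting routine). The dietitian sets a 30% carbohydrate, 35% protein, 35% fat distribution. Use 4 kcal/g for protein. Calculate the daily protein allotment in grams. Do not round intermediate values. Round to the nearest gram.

Mifflin-St Jeor (female): BMR = 10(124) + 6.25(178) − 5(82) − 161 = 1240 + 1112.5 − 410 − 161 = 1781.5 kcal/day.
TEE = 1781.5 × 1.675 = 2984.0125 kcal/day.
Protein energy = 35% × 2984.0125 = 1044.4044 kcal.
Protein = 1044.4044 ÷ 4 kcal/g = 261.1011 g.

261 g/day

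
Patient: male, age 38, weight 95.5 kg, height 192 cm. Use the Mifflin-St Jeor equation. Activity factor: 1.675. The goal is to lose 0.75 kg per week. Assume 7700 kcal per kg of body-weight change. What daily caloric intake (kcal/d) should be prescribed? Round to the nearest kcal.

Mifflin-St Jeor (male): BMR = 10(95.5) + 6.25(192) − 5(38) + 5 = 955 + 1200 − 190 + 5 = 1970 kcal/day.
TEE = 1970 × 1.675 = 3299.75 kcal/day.
Required daily deficit = 0.75 × 7700 ÷ 7 = 825 kcal/day.
Target intake = 3299.75 − 825 = 2474.75 kcal/day.

2475 kcal/d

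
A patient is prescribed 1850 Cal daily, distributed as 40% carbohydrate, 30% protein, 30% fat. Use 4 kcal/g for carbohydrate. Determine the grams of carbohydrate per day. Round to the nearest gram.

185 g/day

Carbohydrate energy = 40% × 1850 = 740 kcal.
At 4 kcal/g: 740 ÷ 4 = 185 g.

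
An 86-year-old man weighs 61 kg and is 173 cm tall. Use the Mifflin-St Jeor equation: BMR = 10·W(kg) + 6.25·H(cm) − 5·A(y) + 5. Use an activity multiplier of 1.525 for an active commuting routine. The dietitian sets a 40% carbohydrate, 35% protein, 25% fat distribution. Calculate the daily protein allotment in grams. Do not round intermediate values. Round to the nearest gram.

Mifflin-St Jeor (male): BMR = 10(61) + 6.25(173) − 5(86) + 5 = 610 + 1081.25 − 430 + 5 = 1266.25 kcal/day.
TEE = 1266.25 × 1.525 = 1931.0313 kcal/day.
Protein energy = 35% × 1931.0313 = 675.8609 kcal.
Protein = 675.8609 ÷ 4 kcal/g = 168.9652 g.

169 g/day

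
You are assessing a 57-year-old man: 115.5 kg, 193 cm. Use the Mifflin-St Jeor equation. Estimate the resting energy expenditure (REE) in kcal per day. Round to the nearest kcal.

2081 kcal per day

Mifflin-St Jeor (male): BMR = 10(115.5) + 6.25(193) − 5(57) + 5 = 1155 + 1206.25 − 285 + 5 = 2081.25 kcal/day.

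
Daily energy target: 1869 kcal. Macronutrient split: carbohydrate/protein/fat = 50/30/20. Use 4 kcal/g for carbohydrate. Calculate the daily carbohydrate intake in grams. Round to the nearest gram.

Carbohydrate energy = 50% × 1869 = 934.5 kcal.
At 4 kcal/g: 934.5 ÷ 4 = 233.625 g.

234 g/day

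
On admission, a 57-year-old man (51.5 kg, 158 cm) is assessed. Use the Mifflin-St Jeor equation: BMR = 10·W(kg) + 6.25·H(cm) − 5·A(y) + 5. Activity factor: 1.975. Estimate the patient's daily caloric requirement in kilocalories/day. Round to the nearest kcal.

Mifflin-St Jeor (male): BMR = 10(51.5) + 6.25(158) − 5(57) + 5 = 515 + 987.5 − 285 + 5 = 1222.5 kcal/day.
TEE = BMR × activity factor = 1222.5 × 1.975 = 2414.4375 kcal/day.

2414 kilocalories/day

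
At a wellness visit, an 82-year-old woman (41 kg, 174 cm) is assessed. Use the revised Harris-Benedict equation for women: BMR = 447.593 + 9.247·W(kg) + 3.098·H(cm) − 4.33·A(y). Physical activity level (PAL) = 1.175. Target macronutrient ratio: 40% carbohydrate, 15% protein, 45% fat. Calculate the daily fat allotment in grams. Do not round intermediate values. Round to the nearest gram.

Harris-Benedict: BMR = 447.593 + 9.247(41) + 3.098(174) − 4.33(82) = 1010.712 kcal/day.
TEE = 1010.712 × 1.175 = 1187.5866 kcal/day.
Fat energy = 45% × 1187.5866 = 534.414 kcal.
Fat = 534.414 ÷ 9 kcal/g = 59.3793 g.

59 g/day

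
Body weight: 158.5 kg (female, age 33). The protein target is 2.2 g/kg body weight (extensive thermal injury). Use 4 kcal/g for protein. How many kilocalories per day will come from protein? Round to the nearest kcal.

1395 kcal/day

Protein = 2.2 g/kg × 158.5 kg = 348.7 g/day.
Protein energy = 348.7 g × 4 kcal/g = 1394.8 kcal/day.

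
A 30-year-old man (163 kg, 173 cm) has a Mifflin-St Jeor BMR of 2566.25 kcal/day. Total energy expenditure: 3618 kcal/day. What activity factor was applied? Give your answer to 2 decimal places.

Activity factor = TEE ÷ BMR = 3618 ÷ 2566.25 = 1.41.

1.41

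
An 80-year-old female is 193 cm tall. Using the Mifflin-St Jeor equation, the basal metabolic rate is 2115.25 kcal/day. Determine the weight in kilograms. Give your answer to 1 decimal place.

2115.25 = 10·W + 6.25(193) − 5(80) − 161
10·W = 2115.25 − 645.25 = 1470, so W = 147 kg.

147.0 kg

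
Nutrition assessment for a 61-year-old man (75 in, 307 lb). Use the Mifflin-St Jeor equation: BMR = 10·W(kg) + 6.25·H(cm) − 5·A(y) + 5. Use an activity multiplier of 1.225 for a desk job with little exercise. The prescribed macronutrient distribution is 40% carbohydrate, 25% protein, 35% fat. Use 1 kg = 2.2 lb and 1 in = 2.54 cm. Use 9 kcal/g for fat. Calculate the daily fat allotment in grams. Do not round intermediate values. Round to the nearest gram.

Convert to metric: weight = 307 ÷ 2.2 = 139.5455 kg; height = 75 × 2.54 = 190.5 cm.
Mifflin-St Jeor (male): BMR = 10(139.5455) + 6.25(190.5) − 5(61) + 5 = 1395.4545 + 1190.625 − 305 + 5 = 2286.0795 kcal/day.
TEE = 2286.0795 × 1.225 = 2800.4474 kcal/day.
Fat energy = 35% × 2800.4474 = 980.1566 kcal.
Fat = 980.1566 ÷ 9 kcal/g = 108.9063 g.

109 g/day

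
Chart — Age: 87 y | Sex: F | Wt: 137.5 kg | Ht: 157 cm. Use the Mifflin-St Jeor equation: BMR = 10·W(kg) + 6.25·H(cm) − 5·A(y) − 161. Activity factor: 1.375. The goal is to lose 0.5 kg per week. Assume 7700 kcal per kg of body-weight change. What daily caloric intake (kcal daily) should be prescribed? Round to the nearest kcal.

Mifflin-St Jeor (female): BMR = 10(137.5) + 6.25(157) − 5(87) − 161 = 1375 + 981.25 − 435 − 161 = 1760.25 kcal/day.
TEE = 1760.25 × 1.375 = 2420.3438 kcal/day.
Required daily deficit = 0.5 × 7700 ÷ 7 = 550 kcal/day.
Target intake = 2420.3438 − 550 = 1870.3438 kcal/day.

1870 kcal daily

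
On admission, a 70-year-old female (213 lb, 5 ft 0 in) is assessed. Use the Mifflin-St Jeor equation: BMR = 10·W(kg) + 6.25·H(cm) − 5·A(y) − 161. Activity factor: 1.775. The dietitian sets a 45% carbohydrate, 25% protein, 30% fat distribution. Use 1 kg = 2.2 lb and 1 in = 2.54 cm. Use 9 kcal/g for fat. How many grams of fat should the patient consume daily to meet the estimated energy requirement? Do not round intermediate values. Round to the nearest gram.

Convert to metric: weight = 213 ÷ 2.2 = 96.8182 kg; height = (5×12 + 0) × 2.54 = 60 × 2.54 = 152.4 cm.
Mifflin-St Jeor (female): BMR = 10(96.8182) + 6.25(152.4) − 5(70) − 161 = 968.1818 + 952.5 − 350 − 161 = 1409.6818 kcal/day.
TEE = 1409.6818 × 1.775 = 2502.1852 kcal/day.
Fat energy = 30% × 2502.1852 = 750.6556 kcal.
Fat = 750.6556 ÷ 9 kcal/g = 83.4062 g.

83 g/day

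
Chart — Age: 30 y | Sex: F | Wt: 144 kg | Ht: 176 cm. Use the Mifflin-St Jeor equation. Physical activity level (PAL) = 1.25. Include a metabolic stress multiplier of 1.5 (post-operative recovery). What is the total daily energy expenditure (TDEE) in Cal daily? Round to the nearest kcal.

4179 Cal daily

Mifflin-St Jeor (female): BMR = 10(144) + 6.25(176) − 5(30) − 161 = 1440 + 1100 − 150 − 161 = 2229 kcal/day.
TEE = BMR × activity factor = 2229 × 1.25 = 2786.25 kcal/day.
Apply stress factor: 2786.25 × 1.5 = 4179.375 kcal/day.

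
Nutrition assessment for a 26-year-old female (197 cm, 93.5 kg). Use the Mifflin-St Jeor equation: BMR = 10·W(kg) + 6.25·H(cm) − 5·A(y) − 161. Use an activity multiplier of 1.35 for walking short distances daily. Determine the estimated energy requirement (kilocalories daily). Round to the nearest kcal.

2532 kilocalories daily

Mifflin-St Jeor (female): BMR = 10(93.5) + 6.25(197) − 5(26) − 161 = 935 + 1231.25 − 130 − 161 = 1875.25 kcal/day.
TEE = BMR × activity factor = 1875.25 × 1.35 = 2531.5875 kcal/day.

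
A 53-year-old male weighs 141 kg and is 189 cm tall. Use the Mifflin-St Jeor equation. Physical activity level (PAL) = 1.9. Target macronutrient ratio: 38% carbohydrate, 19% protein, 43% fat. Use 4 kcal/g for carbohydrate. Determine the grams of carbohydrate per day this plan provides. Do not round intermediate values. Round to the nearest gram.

421 g/day

Mifflin-St Jeor (male): BMR = 10(141) + 6.25(189) − 5(53) + 5 = 1410 + 1181.25 − 265 + 5 = 2331.25 kcal/day.
TEE = 2331.25 × 1.9 = 4429.375 kcal/day.
Carbohydrate energy = 38% × 4429.375 = 1683.1625 kcal.
Carbohydrate = 1683.1625 ÷ 4 kcal/g = 420.7906 g.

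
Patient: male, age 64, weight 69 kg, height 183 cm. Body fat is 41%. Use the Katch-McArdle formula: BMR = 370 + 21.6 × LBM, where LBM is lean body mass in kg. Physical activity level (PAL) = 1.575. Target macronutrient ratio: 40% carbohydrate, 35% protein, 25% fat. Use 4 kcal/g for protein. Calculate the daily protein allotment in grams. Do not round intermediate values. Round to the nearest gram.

172 g/day

LBM = 69 × (1 − 0.41) = 40.71 kg. Katch-McArdle: BMR = 370 + 21.6 × 40.71 = 1249.336 kcal/day.
TEE = 1249.336 × 1.575 = 1967.7042 kcal/day.
Protein energy = 35% × 1967.7042 = 688.6965 kcal.
Protein = 688.6965 ÷ 4 kcal/g = 172.1741 g.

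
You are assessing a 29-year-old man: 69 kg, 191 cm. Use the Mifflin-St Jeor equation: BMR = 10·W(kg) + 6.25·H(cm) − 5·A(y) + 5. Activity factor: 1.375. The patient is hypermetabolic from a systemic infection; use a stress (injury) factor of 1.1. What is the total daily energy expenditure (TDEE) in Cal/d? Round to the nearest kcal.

Mifflin-St Jeor (male): BMR = 10(69) + 6.25(191) − 5(29) + 5 = 690 + 1193.75 − 145 + 5 = 1743.75 kcal/day.
TEE = BMR × activity factor = 1743.75 × 1.375 = 2397.6563 kcal/day.
Apply stress factor: 2397.6563 × 1.1 = 2637.4219 kcal/day.

2637 Cal/d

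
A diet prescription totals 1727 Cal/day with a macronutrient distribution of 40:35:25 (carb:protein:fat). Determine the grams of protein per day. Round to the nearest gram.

151 g/day

Protein energy = 35% × 1727 = 604.45 kcal.
At 4 kcal/g: 604.45 ÷ 4 = 151.1125 g.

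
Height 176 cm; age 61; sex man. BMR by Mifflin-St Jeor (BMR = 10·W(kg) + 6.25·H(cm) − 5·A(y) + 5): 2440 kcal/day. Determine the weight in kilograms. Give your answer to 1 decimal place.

2440 = 10·W + 6.25(176) − 5(61) + 5
10·W = 2440 − 800 = 1640, so W = 164 kg.

164.0 kg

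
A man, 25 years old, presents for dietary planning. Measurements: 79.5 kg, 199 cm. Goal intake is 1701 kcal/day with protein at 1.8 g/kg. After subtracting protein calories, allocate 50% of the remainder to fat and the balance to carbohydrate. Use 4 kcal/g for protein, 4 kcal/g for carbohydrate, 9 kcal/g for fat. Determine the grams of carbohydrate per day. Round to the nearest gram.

141 g/day

Protein = 1.8 × 79.5 = 143.1 g → 143.1 × 4 = 572.4 kcal.
Non-protein calories = 1701 − 572.4 = 1128.6 kcal.
Fat: 50% × 1128.6 = 564.3 kcal; carbohydrate: 564.3 kcal.
Carbohydrate: 564.3 kcal ÷ 4 kcal/g = 141.075 g.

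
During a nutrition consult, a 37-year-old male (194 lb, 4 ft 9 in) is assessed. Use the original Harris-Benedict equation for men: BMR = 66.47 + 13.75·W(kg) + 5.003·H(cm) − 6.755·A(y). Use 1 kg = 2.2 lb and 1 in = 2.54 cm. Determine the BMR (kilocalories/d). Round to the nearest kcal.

1753 kilocalories/d

Convert to metric: weight = 194 ÷ 2.2 = 88.1818 kg; height = (4×12 + 9) × 2.54 = 57 × 2.54 = 144.78 cm.
Harris-Benedict: BMR = 66.47 + 13.75(88.1818) + 5.003(144.78) − 6.755(37) = 1753.3693 kcal/day.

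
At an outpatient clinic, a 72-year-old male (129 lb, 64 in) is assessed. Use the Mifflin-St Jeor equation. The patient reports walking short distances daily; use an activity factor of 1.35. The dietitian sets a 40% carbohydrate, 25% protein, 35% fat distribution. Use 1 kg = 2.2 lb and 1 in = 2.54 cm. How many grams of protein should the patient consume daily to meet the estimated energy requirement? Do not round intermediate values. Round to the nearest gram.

Convert to metric: weight = 129 ÷ 2.2 = 58.6364 kg; height = 64 × 2.54 = 162.56 cm.
Mifflin-St Jeor (male): BMR = 10(58.6364) + 6.25(162.56) − 5(72) + 5 = 586.3636 + 1016 − 360 + 5 = 1247.3636 kcal/day.
TEE = 1247.3636 × 1.35 = 1683.9409 kcal/day.
Protein energy = 25% × 1683.9409 = 420.9852 kcal.
Protein = 420.9852 ÷ 4 kcal/g = 105.2463 g.

105 g/day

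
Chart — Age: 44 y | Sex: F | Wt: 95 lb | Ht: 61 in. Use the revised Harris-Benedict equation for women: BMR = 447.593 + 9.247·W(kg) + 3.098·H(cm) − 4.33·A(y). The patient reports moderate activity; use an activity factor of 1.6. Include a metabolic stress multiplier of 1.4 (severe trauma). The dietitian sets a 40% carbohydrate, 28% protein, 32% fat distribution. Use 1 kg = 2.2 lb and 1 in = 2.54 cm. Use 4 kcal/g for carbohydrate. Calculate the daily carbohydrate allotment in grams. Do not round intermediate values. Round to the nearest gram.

Convert to metric: weight = 95 ÷ 2.2 = 43.1818 kg; height = 61 × 2.54 = 154.94 cm.
Harris-Benedict: BMR = 447.593 + 9.247(43.1818) + 3.098(154.94) − 4.33(44) = 1136.3794 kcal/day.
TEE = 1136.3794 × 1.6 = 1818.207 kcal/day.
With stress factor 1.4: 1818.207 × 1.4 = 2545.4898 kcal/day.
Carbohydrate energy = 40% × 2545.4898 = 1018.1959 kcal.
Carbohydrate = 1018.1959 ÷ 4 kcal/g = 254.549 g.

255 g/day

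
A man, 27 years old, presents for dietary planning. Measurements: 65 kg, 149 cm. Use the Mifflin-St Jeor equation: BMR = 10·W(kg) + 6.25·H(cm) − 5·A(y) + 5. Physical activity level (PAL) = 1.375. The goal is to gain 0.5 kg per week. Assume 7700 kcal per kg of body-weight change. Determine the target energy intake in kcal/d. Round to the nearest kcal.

Mifflin-St Jeor (male): BMR = 10(65) + 6.25(149) − 5(27) + 5 = 650 + 931.25 − 135 + 5 = 1451.25 kcal/day.
TEE = 1451.25 × 1.375 = 1995.4688 kcal/day.
Required daily surplus = 0.5 × 7700 ÷ 7 = 550 kcal/day.
Target intake = 1995.4688 + 550 = 2545.4688 kcal/day.

2545 kcal/d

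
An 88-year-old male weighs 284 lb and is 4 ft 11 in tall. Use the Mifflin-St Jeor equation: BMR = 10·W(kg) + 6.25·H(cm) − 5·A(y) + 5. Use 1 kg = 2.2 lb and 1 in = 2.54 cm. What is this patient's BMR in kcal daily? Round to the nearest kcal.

1793 kcal daily

Convert to metric: weight = 284 ÷ 2.2 = 129.0909 kg; height = (4×12 + 11) × 2.54 = 59 × 2.54 = 149.86 cm.
Mifflin-St Jeor (male): BMR = 10(129.0909) + 6.25(149.86) − 5(88) + 5 = 1290.9091 + 936.625 − 440 + 5 = 1792.5341 kcal/day.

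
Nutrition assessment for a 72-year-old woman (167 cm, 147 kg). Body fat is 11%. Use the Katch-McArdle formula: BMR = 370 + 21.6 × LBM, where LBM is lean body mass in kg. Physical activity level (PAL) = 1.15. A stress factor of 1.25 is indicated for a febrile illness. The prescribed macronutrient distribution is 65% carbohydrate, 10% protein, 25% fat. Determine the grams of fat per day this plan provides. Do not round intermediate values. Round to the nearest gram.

LBM = 147 × (1 − 0.11) = 130.83 kg. Katch-McArdle: BMR = 370 + 21.6 × 130.83 = 3195.928 kcal/day.
TEE = 3195.928 × 1.15 = 3675.3172 kcal/day.
With stress factor 1.25: 3675.3172 × 1.25 = 4594.1465 kcal/day.
Fat energy = 25% × 4594.1465 = 1148.5366 kcal.
Fat = 1148.5366 ÷ 9 kcal/g = 127.6152 g.

128 g/day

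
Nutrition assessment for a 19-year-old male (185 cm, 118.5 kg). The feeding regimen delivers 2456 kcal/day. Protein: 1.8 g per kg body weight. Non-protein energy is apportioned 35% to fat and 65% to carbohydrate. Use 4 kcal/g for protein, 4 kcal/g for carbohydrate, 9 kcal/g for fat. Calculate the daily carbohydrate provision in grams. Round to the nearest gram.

Protein = 1.8 × 118.5 = 213.3 g → 213.3 × 4 = 853.2 kcal.
Non-protein calories = 2456 − 853.2 = 1602.8 kcal.
Fat: 35% × 1602.8 = 560.98 kcal; carbohydrate: 1041.82 kcal.
Carbohydrate: 1041.82 kcal ÷ 4 kcal/g = 260.455 g.

260 g/day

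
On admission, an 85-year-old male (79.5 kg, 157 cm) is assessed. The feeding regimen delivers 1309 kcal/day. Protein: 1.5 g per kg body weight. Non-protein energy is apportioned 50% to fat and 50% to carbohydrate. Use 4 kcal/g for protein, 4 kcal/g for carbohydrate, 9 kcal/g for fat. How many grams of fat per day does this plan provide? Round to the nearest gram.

46 g/day

Protein = 1.5 × 79.5 = 119.25 g → 119.25 × 4 = 477 kcal.
Non-protein calories = 1309 − 477 = 832 kcal.
Fat: 50% × 832 = 416 kcal; carbohydrate: 416 kcal.
Fat: 416 kcal ÷ 9 kcal/g = 46.2222 g.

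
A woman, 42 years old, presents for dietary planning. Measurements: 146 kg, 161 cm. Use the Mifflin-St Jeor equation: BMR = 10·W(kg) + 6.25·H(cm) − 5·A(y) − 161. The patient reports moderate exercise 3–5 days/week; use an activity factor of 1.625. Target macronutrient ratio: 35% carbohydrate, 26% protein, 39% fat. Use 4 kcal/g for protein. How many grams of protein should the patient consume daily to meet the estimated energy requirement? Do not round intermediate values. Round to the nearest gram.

221 g/day

Mifflin-St Jeor (female): BMR = 10(146) + 6.25(161) − 5(42) − 161 = 1460 + 1006.25 − 210 − 161 = 2095.25 kcal/day.
TEE = 2095.25 × 1.625 = 3404.7813 kcal/day.
Protein energy = 26% × 3404.7813 = 885.2431 kcal.
Protein = 885.2431 ÷ 4 kcal/g = 221.3108 g.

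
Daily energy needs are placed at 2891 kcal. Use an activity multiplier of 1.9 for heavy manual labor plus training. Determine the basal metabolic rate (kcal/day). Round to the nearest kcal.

BMR = TEE ÷ activity factor = 2891 ÷ 1.9 = 1521.5789 kcal/day.

1522 kcal/day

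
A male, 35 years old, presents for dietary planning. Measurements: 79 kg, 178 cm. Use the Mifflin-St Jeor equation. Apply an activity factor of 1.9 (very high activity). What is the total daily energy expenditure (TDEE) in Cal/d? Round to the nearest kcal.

Mifflin-St Jeor (male): BMR = 10(79) + 6.25(178) − 5(35) + 5 = 790 + 1112.5 − 175 + 5 = 1732.5 kcal/day.
TEE = BMR × activity factor = 1732.5 × 1.9 = 3291.75 kcal/day.

3292 Cal/d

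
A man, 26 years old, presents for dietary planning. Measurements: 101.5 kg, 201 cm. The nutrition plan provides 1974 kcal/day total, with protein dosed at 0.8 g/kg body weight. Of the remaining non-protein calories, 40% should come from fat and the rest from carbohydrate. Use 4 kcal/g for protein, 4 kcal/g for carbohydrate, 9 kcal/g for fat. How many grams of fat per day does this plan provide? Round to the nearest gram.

73 g/day

Protein = 0.8 × 101.5 = 81.2 g → 81.2 × 4 = 324.8 kcal.
Non-protein calories = 1974 − 324.8 = 1649.2 kcal.
Fat: 40% × 1649.2 = 659.68 kcal; carbohydrate: 989.52 kcal.
Fat: 659.68 kcal ÷ 9 kcal/g = 73.2978 g.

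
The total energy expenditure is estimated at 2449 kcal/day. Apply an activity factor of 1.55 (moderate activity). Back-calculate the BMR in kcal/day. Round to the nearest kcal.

1580 kcal/day

BMR = TEE ÷ activity factor = 2449 ÷ 1.55 = 1580 kcal/day.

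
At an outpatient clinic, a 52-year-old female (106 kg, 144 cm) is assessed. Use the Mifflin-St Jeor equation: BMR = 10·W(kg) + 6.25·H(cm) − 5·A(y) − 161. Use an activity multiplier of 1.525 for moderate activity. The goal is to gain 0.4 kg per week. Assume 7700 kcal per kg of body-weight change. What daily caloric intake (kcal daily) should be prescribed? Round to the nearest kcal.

Mifflin-St Jeor (female): BMR = 10(106) + 6.25(144) − 5(52) − 161 = 1060 + 900 − 260 − 161 = 1539 kcal/day.
TEE = 1539 × 1.525 = 2346.975 kcal/day.
Required daily surplus = 0.4 × 7700 ÷ 7 = 440 kcal/day.
Target intake = 2346.975 + 440 = 2786.975 kcal/day.

2787 kcal daily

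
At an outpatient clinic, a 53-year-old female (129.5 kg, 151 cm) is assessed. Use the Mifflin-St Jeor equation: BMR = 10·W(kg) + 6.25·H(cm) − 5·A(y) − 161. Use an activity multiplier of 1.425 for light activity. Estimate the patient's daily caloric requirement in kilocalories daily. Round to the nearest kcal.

Mifflin-St Jeor (female): BMR = 10(129.5) + 6.25(151) − 5(53) − 161 = 1295 + 943.75 − 265 − 161 = 1812.75 kcal/day.
TEE = BMR × activity factor = 1812.75 × 1.425 = 2583.1688 kcal/day.

2583 kilocalories daily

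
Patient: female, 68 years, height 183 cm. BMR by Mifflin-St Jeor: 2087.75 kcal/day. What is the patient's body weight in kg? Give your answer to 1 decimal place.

144.5 kg

2087.75 = 10·W + 6.25(183) − 5(68) − 161
10·W = 2087.75 − 642.75 = 1445, so W = 144.5 kg.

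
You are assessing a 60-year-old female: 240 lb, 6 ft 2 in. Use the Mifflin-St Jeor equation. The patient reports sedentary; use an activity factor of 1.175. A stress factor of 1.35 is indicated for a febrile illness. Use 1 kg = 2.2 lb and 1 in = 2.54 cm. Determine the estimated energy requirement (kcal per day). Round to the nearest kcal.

Convert to metric: weight = 240 ÷ 2.2 = 109.0909 kg; height = (6×12 + 2) × 2.54 = 74 × 2.54 = 187.96 cm.
Mifflin-St Jeor (female): BMR = 10(109.0909) + 6.25(187.96) − 5(60) − 161 = 1090.9091 + 1174.75 − 300 − 161 = 1804.6591 kcal/day.
TEE = BMR × activity factor = 1804.6591 × 1.175 = 2120.4744 kcal/day.
Apply stress factor: 2120.4744 × 1.35 = 2862.6405 kcal/day.

2863 kcal per day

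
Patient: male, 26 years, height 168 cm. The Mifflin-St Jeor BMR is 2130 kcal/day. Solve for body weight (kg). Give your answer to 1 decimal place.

2130 = 10·W + 6.25(168) − 5(26) + 5
10·W = 2130 − 925 = 1205, so W = 120.5 kg.

120.5 kg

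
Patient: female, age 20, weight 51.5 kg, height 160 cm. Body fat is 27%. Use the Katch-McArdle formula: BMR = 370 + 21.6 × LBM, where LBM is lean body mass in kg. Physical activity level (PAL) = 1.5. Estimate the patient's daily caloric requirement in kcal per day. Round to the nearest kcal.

1773 kcal per day

LBM = 51.5 × (1 − 0.27) = 37.595 kg. Katch-McArdle: BMR = 370 + 21.6 × 37.595 = 1182.052 kcal/day.
TEE = BMR × activity factor = 1182.052 × 1.5 = 1773.078 kcal/day.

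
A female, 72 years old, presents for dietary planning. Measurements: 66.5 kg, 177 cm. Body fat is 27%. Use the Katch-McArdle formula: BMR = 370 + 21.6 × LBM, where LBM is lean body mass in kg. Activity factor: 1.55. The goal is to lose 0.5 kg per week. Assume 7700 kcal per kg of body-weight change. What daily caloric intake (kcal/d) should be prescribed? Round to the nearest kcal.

LBM = 66.5 × (1 − 0.27) = 48.545 kg. Katch-McArdle: BMR = 370 + 21.6 × 48.545 = 1418.572 kcal/day.
TEE = 1418.572 × 1.55 = 2198.7866 kcal/day.
Required daily deficit = 0.5 × 7700 ÷ 7 = 550 kcal/day.
Target intake = 2198.7866 − 550 = 1648.7866 kcal/day.

1649 kcal/d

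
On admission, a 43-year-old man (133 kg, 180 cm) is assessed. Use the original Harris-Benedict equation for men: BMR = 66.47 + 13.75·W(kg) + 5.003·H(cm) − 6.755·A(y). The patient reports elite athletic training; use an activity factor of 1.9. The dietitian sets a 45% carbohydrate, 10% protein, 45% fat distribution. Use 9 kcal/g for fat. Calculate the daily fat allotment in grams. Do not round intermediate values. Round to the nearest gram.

238 g/day

Harris-Benedict: BMR = 66.47 + 13.75(133) + 5.003(180) − 6.755(43) = 2505.295 kcal/day.
TEE = 2505.295 × 1.9 = 4760.0605 kcal/day.
Fat energy = 45% × 4760.0605 = 2142.0272 kcal.
Fat = 2142.0272 ÷ 9 kcal/g = 238.003 g.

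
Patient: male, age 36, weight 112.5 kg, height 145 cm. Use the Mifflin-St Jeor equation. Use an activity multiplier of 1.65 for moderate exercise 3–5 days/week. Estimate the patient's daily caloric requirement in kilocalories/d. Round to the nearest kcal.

3063 kilocalories/d

Mifflin-St Jeor (male): BMR = 10(112.5) + 6.25(145) − 5(36) + 5 = 1125 + 906.25 − 180 + 5 = 1856.25 kcal/day.
TEE = BMR × activity factor = 1856.25 × 1.65 = 3062.8125 kcal/day.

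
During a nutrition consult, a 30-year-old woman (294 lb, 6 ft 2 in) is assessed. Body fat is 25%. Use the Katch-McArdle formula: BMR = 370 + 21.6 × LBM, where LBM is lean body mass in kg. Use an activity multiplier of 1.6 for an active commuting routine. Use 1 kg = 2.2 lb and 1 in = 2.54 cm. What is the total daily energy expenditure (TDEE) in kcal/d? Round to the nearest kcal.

4056 kcal/d

Convert to metric: weight = 294 ÷ 2.2 = 133.6364 kg; height = (6×12 + 2) × 2.54 = 74 × 2.54 = 187.96 cm.
LBM = 133.6364 × (1 − 0.25) = 100.2273 kg. Katch-McArdle: BMR = 370 + 21.6 × 100.2273 = 2534.9091 kcal/day.
TEE = BMR × activity factor = 2534.9091 × 1.6 = 4055.8545 kcal/day.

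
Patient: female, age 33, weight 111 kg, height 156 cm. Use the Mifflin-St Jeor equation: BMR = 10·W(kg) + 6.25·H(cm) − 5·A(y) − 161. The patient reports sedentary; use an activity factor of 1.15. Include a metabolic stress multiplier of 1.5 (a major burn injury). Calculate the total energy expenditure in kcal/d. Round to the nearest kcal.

Mifflin-St Jeor (female): BMR = 10(111) + 6.25(156) − 5(33) − 161 = 1110 + 975 − 165 − 161 = 1759 kcal/day.
TEE = BMR × activity factor = 1759 × 1.15 = 2022.85 kcal/day.
Apply stress factor: 2022.85 × 1.5 = 3034.275 kcal/day.

3034 kcal/d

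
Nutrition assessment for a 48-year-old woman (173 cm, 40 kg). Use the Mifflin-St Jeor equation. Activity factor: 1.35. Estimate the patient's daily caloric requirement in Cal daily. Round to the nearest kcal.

Mifflin-St Jeor (female): BMR = 10(40) + 6.25(173) − 5(48) − 161 = 400 + 1081.25 − 240 − 161 = 1080.25 kcal/day.
TEE = BMR × activity factor = 1080.25 × 1.35 = 1458.3375 kcal/day.

1458 Cal daily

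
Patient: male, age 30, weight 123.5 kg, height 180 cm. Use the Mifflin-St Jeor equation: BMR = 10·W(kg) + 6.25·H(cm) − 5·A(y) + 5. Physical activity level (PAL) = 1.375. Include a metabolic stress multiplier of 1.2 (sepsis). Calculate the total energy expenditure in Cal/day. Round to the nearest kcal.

3655 Cal/day

Mifflin-St Jeor (male): BMR = 10(123.5) + 6.25(180) − 5(30) + 5 = 1235 + 1125 − 150 + 5 = 2215 kcal/day.
TEE = BMR × activity factor = 2215 × 1.375 = 3045.625 kcal/day.
Apply stress factor: 3045.625 × 1.2 = 3654.75 kcal/day.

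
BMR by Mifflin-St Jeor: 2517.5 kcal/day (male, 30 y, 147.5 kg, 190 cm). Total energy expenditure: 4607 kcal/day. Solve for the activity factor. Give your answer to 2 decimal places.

1.83

Activity factor = TEE ÷ BMR = 4607 ÷ 2517.5 = 1.83.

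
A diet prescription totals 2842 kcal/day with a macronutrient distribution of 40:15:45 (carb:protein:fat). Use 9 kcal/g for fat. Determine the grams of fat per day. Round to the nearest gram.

142 g/day

Fat energy = 45% × 2842 = 1278.9 kcal.
At 9 kcal/g: 1278.9 ÷ 9 = 142.1 g.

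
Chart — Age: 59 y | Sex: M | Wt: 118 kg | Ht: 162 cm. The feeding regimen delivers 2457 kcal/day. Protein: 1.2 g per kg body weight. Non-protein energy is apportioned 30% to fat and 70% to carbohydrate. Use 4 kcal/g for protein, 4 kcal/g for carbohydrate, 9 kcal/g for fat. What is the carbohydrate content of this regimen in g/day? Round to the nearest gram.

Protein = 1.2 × 118 = 141.6 g → 141.6 × 4 = 566.4 kcal.
Non-protein calories = 2457 − 566.4 = 1890.6 kcal.
Fat: 30% × 1890.6 = 567.18 kcal; carbohydrate: 1323.42 kcal.
Carbohydrate: 1323.42 kcal ÷ 4 kcal/g = 330.855 g.

331 g/day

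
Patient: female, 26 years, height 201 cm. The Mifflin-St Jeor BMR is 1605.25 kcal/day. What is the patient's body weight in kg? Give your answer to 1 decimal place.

64.0 kg

1605.25 = 10·W + 6.25(201) − 5(26) − 161
10·W = 1605.25 − 965.25 = 640, so W = 64 kg.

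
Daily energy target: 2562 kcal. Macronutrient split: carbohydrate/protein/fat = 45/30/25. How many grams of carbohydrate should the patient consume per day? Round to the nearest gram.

Carbohydrate energy = 45% × 2562 = 1152.9 kcal.
At 4 kcal/g: 1152.9 ÷ 4 = 288.225 g.

288 g/day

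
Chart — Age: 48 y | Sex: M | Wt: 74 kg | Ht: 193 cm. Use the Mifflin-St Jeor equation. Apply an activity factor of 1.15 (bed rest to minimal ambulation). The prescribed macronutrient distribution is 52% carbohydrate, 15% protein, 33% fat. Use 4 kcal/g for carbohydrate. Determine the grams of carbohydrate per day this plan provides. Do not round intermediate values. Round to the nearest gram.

256 g/day

Mifflin-St Jeor (male): BMR = 10(74) + 6.25(193) − 5(48) + 5 = 740 + 1206.25 − 240 + 5 = 1711.25 kcal/day.
TEE = 1711.25 × 1.15 = 1967.9375 kcal/day.
Carbohydrate energy = 52% × 1967.9375 = 1023.3275 kcal.
Carbohydrate = 1023.3275 ÷ 4 kcal/g = 255.8319 g.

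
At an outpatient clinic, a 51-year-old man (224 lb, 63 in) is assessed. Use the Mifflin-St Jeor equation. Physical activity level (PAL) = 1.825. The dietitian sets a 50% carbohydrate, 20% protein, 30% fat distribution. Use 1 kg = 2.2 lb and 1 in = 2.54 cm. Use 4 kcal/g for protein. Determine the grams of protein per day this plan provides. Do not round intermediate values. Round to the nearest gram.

Convert to metric: weight = 224 ÷ 2.2 = 101.8182 kg; height = 63 × 2.54 = 160.02 cm.
Mifflin-St Jeor (male): BMR = 10(101.8182) + 6.25(160.02) − 5(51) + 5 = 1018.1818 + 1000.125 − 255 + 5 = 1768.3068 kcal/day.
TEE = 1768.3068 × 1.825 = 3227.1599 kcal/day.
Protein energy = 20% × 3227.1599 = 645.432 kcal.
Protein = 645.432 ÷ 4 kcal/g = 161.358 g.

161 g/day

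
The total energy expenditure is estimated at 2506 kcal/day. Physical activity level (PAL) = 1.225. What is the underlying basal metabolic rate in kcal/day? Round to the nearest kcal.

2046 kcal/day

BMR = TEE ÷ activity factor = 2506 ÷ 1.225 = 2045.7143 kcal/day.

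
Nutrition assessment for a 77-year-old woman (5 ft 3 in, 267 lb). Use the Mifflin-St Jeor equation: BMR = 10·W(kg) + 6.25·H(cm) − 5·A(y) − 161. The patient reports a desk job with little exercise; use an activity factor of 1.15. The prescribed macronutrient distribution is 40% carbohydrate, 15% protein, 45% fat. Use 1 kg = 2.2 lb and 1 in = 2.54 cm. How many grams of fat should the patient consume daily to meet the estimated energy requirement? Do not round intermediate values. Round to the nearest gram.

96 g/day

Convert to metric: weight = 267 ÷ 2.2 = 121.3636 kg; height = (5×12 + 3) × 2.54 = 63 × 2.54 = 160.02 cm.
Mifflin-St Jeor (female): BMR = 10(121.3636) + 6.25(160.02) − 5(77) − 161 = 1213.6364 + 1000.125 − 385 − 161 = 1667.7614 kcal/day.
TEE = 1667.7614 × 1.15 = 1917.9256 kcal/day.
Fat energy = 45% × 1917.9256 = 863.0665 kcal.
Fat = 863.0665 ÷ 9 kcal/g = 95.8963 g.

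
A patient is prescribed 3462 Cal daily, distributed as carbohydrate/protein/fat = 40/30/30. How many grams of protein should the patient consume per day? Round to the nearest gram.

260 g/day

Protein energy = 30% × 3462 = 1038.6 kcal.
At 4 kcal/g: 1038.6 ÷ 4 = 259.65 g.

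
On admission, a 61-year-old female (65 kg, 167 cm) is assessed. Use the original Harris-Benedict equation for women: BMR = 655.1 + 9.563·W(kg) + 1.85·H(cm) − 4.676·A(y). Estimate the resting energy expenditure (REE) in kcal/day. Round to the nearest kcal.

Harris-Benedict: BMR = 655.1 + 9.563(65) + 1.85(167) − 4.676(61) = 1300.409 kcal/day.

1300 kcal/day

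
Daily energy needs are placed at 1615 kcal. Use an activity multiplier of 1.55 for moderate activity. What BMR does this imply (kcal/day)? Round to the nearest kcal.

BMR = TEE ÷ activity factor = 1615 ÷ 1.55 = 1041.9355 kcal/day.

1042 kcal/day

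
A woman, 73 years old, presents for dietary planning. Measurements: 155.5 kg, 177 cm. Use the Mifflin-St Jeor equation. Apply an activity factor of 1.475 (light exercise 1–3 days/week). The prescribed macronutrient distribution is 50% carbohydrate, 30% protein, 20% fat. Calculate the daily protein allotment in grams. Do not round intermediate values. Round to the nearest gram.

236 g/day

Mifflin-St Jeor (female): BMR = 10(155.5) + 6.25(177) − 5(73) − 161 = 1555 + 1106.25 − 365 − 161 = 2135.25 kcal/day.
TEE = 2135.25 × 1.475 = 3149.4938 kcal/day.
Protein energy = 30% × 3149.4938 = 944.8481 kcal.
Protein = 944.8481 ÷ 4 kcal/g = 236.212 g.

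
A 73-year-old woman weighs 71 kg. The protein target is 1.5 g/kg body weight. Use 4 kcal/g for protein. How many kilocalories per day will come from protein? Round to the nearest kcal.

Protein = 1.5 g/kg × 71 kg = 106.5 g/day.
Protein energy = 106.5 g × 4 kcal/g = 426 kcal/day.

426 kcal/day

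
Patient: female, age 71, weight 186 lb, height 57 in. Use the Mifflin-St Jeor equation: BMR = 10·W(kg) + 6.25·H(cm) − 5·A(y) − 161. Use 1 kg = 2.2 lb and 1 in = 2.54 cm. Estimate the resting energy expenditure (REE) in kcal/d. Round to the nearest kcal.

Convert to metric: weight = 186 ÷ 2.2 = 84.5455 kg; height = 57 × 2.54 = 144.78 cm.
Mifflin-St Jeor (female): BMR = 10(84.5455) + 6.25(144.78) − 5(71) − 161 = 845.4545 + 904.875 − 355 − 161 = 1234.3295 kcal/day.

1234 kcal/d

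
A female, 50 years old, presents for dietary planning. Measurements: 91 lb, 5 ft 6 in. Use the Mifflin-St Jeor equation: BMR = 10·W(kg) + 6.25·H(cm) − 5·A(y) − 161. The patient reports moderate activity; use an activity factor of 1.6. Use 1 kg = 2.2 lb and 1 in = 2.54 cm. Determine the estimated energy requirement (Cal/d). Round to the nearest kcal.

Convert to metric: weight = 91 ÷ 2.2 = 41.3636 kg; height = (5×12 + 6) × 2.54 = 66 × 2.54 = 167.64 cm.
Mifflin-St Jeor (female): BMR = 10(41.3636) + 6.25(167.64) − 5(50) − 161 = 413.6364 + 1047.75 − 250 − 161 = 1050.3864 kcal/day.
TEE = BMR × activity factor = 1050.3864 × 1.6 = 1680.6182 kcal/day.

1681 Cal/d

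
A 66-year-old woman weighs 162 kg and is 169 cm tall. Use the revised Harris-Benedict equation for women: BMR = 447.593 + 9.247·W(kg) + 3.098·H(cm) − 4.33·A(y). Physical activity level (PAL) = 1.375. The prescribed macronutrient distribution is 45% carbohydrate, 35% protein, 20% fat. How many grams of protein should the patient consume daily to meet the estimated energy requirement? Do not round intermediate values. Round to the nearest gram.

Harris-Benedict: BMR = 447.593 + 9.247(162) + 3.098(169) − 4.33(66) = 2183.389 kcal/day.
TEE = 2183.389 × 1.375 = 3002.1599 kcal/day.
Protein energy = 35% × 3002.1599 = 1050.756 kcal.
Protein = 1050.756 ÷ 4 kcal/g = 262.689 g.

263 g/day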